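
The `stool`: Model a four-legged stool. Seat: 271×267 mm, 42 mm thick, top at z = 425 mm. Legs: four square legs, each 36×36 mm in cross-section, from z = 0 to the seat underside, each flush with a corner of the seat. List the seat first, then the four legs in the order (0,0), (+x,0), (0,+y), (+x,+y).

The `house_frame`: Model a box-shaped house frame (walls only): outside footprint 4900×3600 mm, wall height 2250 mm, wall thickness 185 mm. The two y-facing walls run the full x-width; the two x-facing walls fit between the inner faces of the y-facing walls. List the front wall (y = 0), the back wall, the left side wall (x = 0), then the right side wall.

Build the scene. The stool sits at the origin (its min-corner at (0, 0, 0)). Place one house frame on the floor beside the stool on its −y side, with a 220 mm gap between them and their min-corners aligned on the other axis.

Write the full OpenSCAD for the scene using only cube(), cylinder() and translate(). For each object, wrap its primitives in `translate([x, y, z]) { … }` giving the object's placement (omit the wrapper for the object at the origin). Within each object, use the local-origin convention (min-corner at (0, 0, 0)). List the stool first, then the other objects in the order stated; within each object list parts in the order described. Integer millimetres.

translate([0, 0, 383]) cube([271, 267, 42]);
cube([36, 36, 383]);
translate([235, 0, 0]) cube([36, 36, 383]);
translate([0, 231, 0]) cube([36, 36, 383]);
translate([235, 231, 0]) cube([36, 36, 383]);
translate([0, -3820, 0]) {
  cube([4900, 185, 2250]);
  translate([0, 3415, 0]) cube([4900, 185, 2250]);
  translate([0, 185, 0]) cube([185, 3230, 2250]);
  translate([4715, 185, 0]) cube([185, 3230, 2250]);
}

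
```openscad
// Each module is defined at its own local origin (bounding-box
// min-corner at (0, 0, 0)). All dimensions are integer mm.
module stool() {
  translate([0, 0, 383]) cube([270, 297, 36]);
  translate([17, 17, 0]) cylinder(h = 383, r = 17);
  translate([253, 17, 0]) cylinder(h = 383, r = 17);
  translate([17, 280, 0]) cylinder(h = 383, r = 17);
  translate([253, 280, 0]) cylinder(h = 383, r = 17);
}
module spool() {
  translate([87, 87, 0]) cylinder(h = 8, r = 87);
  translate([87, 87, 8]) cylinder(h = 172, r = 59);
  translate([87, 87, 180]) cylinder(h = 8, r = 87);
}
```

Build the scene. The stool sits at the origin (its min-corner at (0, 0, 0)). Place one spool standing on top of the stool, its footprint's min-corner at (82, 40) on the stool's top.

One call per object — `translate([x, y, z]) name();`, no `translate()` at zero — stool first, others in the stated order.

stool();
translate([82, 40, 419]) spool();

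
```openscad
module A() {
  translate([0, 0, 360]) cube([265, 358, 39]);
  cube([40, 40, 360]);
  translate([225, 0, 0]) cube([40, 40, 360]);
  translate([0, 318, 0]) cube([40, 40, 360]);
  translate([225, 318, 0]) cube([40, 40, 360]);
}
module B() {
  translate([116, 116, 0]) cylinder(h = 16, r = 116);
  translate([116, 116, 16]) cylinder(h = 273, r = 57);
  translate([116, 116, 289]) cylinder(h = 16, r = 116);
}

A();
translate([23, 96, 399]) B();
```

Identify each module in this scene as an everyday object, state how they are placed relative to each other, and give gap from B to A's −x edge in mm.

The spool's min-x is at 23; the stool's min-x is 0; gap = 23 mm.

A is a stool. B is a spool. The spool is on top of the stool. The gap from the spool to the stool's −x edge is 23 mm.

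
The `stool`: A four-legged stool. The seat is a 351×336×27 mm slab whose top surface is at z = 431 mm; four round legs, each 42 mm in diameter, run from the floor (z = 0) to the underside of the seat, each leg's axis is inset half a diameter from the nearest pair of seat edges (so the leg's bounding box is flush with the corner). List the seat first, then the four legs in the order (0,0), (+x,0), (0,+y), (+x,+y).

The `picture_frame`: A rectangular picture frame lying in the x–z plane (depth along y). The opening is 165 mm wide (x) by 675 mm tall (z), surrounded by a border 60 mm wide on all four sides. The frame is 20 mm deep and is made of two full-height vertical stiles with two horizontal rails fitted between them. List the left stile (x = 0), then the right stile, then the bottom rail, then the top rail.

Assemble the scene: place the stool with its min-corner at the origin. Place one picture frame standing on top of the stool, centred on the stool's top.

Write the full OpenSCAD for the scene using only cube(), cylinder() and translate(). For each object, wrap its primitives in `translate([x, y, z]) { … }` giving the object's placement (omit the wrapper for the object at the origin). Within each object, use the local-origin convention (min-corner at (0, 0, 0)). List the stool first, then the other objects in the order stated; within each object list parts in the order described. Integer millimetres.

translate([0, 0, 404]) cube([351, 336, 27]);
translate([21, 21, 0]) cylinder(h = 404, r = 21);
translate([330, 21, 0]) cylinder(h = 404, r = 21);
translate([21, 315, 0]) cylinder(h = 404, r = 21);
translate([330, 315, 0]) cylinder(h = 404, r = 21);
translate([33, 158, 431]) {
  cube([60, 20, 795]);
  translate([225, 0, 0]) cube([60, 20, 795]);
  translate([60, 0, 0]) cube([165, 20, 60]);
  translate([60, 0, 735]) cube([165, 20, 60]);
}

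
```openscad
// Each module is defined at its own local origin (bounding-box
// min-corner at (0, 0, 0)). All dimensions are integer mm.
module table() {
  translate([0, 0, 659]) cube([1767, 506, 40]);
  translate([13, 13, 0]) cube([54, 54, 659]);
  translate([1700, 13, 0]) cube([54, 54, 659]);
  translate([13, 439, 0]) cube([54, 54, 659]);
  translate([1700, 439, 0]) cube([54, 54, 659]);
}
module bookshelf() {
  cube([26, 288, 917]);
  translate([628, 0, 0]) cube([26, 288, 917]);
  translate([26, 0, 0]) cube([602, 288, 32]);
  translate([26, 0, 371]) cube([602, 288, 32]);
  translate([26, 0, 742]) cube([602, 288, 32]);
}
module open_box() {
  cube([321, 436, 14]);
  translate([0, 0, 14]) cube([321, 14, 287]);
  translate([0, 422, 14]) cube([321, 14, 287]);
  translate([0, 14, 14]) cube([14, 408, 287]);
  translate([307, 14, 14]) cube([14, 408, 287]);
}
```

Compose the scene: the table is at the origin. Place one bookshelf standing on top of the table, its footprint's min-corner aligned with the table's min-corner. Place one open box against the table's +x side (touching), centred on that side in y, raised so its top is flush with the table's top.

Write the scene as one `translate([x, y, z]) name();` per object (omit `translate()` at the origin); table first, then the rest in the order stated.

table();
translate([0, 0, 699]) bookshelf();
translate([1767, 35, 398]) open_box();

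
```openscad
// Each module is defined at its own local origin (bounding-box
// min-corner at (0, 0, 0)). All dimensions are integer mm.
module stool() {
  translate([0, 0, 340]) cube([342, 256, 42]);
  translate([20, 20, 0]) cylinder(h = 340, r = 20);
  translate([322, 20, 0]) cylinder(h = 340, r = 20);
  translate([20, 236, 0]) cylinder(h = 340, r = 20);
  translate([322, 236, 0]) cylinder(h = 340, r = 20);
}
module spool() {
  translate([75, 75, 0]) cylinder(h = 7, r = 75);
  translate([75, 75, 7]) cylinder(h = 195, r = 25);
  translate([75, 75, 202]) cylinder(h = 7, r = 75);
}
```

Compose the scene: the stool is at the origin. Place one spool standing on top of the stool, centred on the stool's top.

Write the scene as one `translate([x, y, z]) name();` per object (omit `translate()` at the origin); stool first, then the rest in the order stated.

stool();
translate([96, 53, 382]) spool();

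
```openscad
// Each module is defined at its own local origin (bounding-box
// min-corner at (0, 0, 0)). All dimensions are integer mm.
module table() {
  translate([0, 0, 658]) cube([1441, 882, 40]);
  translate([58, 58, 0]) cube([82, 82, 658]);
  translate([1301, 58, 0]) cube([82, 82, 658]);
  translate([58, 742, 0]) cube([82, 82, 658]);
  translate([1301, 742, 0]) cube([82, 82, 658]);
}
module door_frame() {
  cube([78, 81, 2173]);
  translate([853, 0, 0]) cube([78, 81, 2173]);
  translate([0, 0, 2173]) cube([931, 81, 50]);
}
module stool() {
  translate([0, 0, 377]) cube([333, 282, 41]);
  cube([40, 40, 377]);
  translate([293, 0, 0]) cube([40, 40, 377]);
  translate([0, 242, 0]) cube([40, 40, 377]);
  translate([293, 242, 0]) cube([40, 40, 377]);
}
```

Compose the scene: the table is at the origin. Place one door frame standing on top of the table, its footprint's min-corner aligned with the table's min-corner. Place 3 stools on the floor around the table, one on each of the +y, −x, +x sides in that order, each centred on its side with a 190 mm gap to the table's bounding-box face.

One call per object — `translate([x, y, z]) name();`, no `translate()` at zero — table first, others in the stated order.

table();
translate([0, 0, 698]) door_frame();
translate([554, 1072, 0]) stool();
translate([-523, 300, 0]) stool();
translate([1631, 300, 0]) stool();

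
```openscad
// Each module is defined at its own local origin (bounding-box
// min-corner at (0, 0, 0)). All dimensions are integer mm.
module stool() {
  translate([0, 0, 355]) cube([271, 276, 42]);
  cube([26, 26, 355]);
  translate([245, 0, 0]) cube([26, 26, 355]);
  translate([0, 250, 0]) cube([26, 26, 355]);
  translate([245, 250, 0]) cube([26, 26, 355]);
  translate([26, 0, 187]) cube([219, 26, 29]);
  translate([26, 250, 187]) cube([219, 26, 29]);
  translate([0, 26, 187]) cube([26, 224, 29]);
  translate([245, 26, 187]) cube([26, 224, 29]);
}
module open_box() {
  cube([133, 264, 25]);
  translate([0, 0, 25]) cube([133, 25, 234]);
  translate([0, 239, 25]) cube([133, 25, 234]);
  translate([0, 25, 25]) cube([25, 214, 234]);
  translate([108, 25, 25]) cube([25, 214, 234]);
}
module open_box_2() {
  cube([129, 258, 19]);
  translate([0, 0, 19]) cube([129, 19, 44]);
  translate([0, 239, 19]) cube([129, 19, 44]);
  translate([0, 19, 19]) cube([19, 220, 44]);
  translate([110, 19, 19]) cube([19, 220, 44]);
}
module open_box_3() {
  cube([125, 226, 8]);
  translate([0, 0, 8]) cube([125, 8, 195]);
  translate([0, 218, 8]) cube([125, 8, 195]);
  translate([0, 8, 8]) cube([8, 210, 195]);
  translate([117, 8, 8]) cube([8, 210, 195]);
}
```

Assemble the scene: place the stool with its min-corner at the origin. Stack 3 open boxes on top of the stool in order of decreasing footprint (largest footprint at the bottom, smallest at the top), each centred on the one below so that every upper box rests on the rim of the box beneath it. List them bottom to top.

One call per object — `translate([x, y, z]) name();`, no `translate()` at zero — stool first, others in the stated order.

stool();
translate([69, 6, 397]) open_box();
translate([71, 9, 656]) open_box_2();
translate([73, 25, 719]) open_box_3();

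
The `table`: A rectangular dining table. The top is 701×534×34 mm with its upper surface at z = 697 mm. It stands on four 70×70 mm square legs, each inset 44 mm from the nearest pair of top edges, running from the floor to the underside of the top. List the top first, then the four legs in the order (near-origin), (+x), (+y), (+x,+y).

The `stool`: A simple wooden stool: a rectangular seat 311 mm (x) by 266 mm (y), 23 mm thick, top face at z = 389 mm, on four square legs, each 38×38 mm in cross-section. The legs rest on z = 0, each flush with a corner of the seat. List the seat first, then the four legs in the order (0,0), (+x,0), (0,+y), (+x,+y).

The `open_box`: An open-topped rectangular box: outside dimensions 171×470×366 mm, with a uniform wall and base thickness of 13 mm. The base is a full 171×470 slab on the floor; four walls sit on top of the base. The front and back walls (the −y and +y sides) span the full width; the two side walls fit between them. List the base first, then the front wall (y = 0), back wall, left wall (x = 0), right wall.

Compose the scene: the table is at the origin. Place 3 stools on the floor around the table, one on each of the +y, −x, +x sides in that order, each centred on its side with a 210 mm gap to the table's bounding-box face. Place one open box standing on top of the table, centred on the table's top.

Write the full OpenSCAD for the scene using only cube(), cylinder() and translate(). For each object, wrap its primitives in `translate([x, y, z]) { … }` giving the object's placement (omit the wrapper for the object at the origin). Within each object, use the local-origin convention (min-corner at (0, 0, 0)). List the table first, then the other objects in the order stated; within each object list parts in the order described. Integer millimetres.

translate([0, 0, 663]) cube([701, 534, 34]);
translate([44, 44, 0]) cube([70, 70, 663]);
translate([587, 44, 0]) cube([70, 70, 663]);
translate([44, 420, 0]) cube([70, 70, 663]);
translate([587, 420, 0]) cube([70, 70, 663]);
translate([195, 744, 0]) {
  translate([0, 0, 366]) cube([311, 266, 23]);
  cube([38, 38, 366]);
  translate([273, 0, 0]) cube([38, 38, 366]);
  translate([0, 228, 0]) cube([38, 38, 366]);
  translate([273, 228, 0]) cube([38, 38, 366]);
}
translate([-521, 134, 0]) {
  translate([0, 0, 366]) cube([311, 266, 23]);
  cube([38, 38, 366]);
  translate([273, 0, 0]) cube([38, 38, 366]);
  translate([0, 228, 0]) cube([38, 38, 366]);
  translate([273, 228, 0]) cube([38, 38, 366]);
}
translate([911, 134, 0]) {
  translate([0, 0, 366]) cube([311, 266, 23]);
  cube([38, 38, 366]);
  translate([273, 0, 0]) cube([38, 38, 366]);
  translate([0, 228, 0]) cube([38, 38, 366]);
  translate([273, 228, 0]) cube([38, 38, 366]);
}
translate([265, 32, 697]) {
  cube([171, 470, 13]);
  translate([0, 0, 13]) cube([171, 13, 353]);
  translate([0, 457, 13]) cube([171, 13, 353]);
  translate([0, 13, 13]) cube([13, 444, 353]);
  translate([158, 13, 13]) cube([13, 444, 353]);
}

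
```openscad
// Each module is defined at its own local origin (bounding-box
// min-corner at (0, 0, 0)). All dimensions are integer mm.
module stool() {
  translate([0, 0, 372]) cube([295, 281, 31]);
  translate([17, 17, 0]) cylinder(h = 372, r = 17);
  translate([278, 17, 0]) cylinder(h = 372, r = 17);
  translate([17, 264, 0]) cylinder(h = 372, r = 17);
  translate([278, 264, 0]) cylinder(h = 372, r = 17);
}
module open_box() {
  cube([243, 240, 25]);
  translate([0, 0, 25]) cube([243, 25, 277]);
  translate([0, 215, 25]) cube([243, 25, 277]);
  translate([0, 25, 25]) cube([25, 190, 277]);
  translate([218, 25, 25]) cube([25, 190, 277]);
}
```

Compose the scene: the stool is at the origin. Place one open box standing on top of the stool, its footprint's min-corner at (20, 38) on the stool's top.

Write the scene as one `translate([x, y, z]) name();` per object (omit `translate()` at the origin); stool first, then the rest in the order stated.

stool();
translate([20, 38, 403]) open_box();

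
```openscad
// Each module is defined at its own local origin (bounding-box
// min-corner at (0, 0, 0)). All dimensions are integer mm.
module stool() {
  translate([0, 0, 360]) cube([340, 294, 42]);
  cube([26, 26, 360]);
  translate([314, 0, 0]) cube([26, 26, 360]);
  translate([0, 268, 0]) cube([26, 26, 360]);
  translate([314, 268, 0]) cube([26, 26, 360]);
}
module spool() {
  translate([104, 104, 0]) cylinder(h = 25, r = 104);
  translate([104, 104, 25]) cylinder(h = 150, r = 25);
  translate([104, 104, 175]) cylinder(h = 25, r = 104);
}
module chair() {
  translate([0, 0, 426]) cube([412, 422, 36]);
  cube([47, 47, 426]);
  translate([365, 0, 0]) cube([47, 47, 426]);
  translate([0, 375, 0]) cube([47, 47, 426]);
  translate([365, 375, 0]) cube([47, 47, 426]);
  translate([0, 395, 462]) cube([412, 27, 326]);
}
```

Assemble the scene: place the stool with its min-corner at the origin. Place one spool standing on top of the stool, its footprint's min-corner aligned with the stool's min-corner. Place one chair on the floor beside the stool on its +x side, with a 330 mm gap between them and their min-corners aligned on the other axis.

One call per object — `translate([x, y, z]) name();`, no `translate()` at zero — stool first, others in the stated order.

stool();
translate([0, 0, 402]) spool();
translate([670, 0, 0]) chair();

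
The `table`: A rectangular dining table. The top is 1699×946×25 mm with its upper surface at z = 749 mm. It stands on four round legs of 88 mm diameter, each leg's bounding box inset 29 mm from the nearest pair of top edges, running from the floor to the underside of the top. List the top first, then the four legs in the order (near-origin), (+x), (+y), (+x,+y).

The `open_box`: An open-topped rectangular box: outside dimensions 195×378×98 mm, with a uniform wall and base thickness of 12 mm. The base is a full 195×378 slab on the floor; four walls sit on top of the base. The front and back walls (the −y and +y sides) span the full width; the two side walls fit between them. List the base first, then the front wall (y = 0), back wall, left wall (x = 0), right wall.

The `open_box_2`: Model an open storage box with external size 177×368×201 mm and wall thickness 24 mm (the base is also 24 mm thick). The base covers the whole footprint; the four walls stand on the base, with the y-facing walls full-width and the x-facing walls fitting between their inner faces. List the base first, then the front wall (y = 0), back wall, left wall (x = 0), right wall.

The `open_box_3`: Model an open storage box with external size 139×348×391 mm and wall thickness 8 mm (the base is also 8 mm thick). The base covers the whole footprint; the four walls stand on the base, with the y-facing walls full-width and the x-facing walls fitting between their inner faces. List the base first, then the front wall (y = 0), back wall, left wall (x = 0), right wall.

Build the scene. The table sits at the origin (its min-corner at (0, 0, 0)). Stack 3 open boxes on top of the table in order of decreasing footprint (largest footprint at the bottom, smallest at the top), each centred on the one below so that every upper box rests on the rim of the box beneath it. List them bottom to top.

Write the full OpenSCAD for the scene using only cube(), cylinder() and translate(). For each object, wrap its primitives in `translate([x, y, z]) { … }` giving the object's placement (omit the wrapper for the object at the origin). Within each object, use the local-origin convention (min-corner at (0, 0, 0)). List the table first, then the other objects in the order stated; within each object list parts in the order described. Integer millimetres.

translate([0, 0, 724]) cube([1699, 946, 25]);
translate([73, 73, 0]) cylinder(h = 724, r = 44);
translate([1626, 73, 0]) cylinder(h = 724, r = 44);
translate([73, 873, 0]) cylinder(h = 724, r = 44);
translate([1626, 873, 0]) cylinder(h = 724, r = 44);
translate([752, 284, 749]) {
  cube([195, 378, 12]);
  translate([0, 0, 12]) cube([195, 12, 86]);
  translate([0, 366, 12]) cube([195, 12, 86]);
  translate([0, 12, 12]) cube([12, 354, 86]);
  translate([183, 12, 12]) cube([12, 354, 86]);
}
translate([761, 289, 847]) {
  cube([177, 368, 24]);
  translate([0, 0, 24]) cube([177, 24, 177]);
  translate([0, 344, 24]) cube([177, 24, 177]);
  translate([0, 24, 24]) cube([24, 320, 177]);
  translate([153, 24, 24]) cube([24, 320, 177]);
}
translate([780, 299, 1048]) {
  cube([139, 348, 8]);
  translate([0, 0, 8]) cube([139, 8, 383]);
  translate([0, 340, 8]) cube([139, 8, 383]);
  translate([0, 8, 8]) cube([8, 332, 383]);
  translate([131, 8, 8]) cube([8, 332, 383]);
}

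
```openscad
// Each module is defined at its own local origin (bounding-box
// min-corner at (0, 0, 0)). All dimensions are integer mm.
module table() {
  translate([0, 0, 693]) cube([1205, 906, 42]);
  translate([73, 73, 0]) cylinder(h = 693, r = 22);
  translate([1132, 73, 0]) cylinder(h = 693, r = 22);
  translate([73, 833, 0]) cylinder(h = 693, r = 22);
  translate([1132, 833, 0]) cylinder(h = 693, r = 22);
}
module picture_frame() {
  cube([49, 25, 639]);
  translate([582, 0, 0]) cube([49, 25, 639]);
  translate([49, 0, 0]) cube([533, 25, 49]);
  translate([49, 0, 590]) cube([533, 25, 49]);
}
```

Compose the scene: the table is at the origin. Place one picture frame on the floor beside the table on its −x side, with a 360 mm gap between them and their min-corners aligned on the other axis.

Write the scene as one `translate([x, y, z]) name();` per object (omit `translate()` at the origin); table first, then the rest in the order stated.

table();
translate([-991, 0, 0]) picture_frame();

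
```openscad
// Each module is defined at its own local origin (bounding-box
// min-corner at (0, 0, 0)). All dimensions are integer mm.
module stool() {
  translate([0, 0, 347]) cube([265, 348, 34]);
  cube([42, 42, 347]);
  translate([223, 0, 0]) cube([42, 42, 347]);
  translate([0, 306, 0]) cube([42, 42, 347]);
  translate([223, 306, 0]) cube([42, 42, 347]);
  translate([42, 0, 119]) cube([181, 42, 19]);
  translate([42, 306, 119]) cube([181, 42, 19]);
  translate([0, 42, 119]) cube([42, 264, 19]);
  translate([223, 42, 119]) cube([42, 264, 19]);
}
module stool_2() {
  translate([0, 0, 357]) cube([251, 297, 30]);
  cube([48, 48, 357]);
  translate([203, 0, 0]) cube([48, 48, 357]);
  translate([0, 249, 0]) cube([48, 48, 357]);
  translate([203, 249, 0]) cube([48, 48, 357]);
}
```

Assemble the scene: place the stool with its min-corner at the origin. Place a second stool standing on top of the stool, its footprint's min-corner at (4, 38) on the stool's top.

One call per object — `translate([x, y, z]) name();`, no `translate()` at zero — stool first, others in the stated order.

stool();
translate([4, 38, 381]) stool_2();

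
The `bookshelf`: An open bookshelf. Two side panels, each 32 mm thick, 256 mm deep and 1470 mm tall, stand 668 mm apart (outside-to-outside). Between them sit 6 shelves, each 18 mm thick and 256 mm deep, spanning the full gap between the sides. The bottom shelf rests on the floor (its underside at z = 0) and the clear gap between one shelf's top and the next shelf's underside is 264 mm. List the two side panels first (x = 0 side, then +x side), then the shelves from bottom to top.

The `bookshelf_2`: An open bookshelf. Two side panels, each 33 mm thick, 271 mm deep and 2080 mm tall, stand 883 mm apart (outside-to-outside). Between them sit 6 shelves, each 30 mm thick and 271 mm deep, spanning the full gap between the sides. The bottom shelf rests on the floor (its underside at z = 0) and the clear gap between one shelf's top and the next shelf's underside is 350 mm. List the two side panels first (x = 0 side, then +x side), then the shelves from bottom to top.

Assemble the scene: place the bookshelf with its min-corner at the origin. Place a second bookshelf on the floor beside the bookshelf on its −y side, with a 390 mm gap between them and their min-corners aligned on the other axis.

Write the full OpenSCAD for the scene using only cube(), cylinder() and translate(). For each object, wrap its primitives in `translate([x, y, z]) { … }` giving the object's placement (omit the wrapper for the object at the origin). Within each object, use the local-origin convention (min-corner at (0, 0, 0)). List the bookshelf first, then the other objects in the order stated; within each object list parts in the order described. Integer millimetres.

cube([32, 256, 1470]);
translate([636, 0, 0]) cube([32, 256, 1470]);
translate([32, 0, 0]) cube([604, 256, 18]);
translate([32, 0, 282]) cube([604, 256, 18]);
translate([32, 0, 564]) cube([604, 256, 18]);
translate([32, 0, 846]) cube([604, 256, 18]);
translate([32, 0, 1128]) cube([604, 256, 18]);
translate([32, 0, 1410]) cube([604, 256, 18]);
translate([0, -661, 0]) {
  cube([33, 271, 2080]);
  translate([850, 0, 0]) cube([33, 271, 2080]);
  translate([33, 0, 0]) cube([817, 271, 30]);
  translate([33, 0, 380]) cube([817, 271, 30]);
  translate([33, 0, 760]) cube([817, 271, 30]);
  translate([33, 0, 1140]) cube([817, 271, 30]);
  translate([33, 0, 1520]) cube([817, 271, 30]);
  translate([33, 0, 1900]) cube([817, 271, 30]);
}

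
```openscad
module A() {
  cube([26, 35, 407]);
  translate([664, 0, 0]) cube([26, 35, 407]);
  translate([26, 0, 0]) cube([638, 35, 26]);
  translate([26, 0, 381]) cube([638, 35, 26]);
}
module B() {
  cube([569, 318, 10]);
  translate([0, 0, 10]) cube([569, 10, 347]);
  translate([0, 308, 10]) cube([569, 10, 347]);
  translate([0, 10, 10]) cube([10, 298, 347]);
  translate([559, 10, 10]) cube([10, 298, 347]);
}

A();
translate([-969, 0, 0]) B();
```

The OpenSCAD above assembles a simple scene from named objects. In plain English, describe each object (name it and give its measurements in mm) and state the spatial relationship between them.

A is a picture frame with a 638×355 mm rectangular opening (x by z) and a uniform 26 mm border on every side. Frame depth is 35 mm along y. It is built from two vertical stiles running the full outside height and two horizontal rails spanning the gap between the stiles.

B is an open storage box with external size 569×318×357 mm and wall thickness 10 mm (the base is also 10 mm thick). The base covers the whole footprint; the four walls stand on the base, with the y-facing walls full-width and the x-facing walls fitting between their inner faces.

The open box is on the floor beside the picture frame on its −x side.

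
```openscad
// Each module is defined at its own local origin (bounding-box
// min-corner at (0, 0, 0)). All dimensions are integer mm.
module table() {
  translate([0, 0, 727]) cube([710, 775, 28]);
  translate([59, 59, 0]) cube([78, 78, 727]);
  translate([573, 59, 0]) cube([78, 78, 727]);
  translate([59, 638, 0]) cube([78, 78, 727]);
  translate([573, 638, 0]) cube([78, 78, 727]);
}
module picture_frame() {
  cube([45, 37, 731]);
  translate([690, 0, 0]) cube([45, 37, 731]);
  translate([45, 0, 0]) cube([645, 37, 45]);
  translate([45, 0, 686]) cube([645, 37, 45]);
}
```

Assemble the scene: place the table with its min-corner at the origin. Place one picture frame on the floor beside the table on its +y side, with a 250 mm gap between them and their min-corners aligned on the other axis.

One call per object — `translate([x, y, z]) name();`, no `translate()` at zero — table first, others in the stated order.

table();
translate([0, 1025, 0]) picture_frame();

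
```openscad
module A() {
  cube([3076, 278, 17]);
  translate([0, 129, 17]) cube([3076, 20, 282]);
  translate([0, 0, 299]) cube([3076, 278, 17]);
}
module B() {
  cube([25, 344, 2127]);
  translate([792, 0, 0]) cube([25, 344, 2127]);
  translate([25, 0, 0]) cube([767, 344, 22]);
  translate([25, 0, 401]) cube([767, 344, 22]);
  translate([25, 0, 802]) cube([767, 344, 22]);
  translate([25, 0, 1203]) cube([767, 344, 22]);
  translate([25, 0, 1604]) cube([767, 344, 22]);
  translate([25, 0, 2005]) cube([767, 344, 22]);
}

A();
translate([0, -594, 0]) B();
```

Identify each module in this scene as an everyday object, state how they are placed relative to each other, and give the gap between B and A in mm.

A is an I-beam. B is a bookshelf. The bookshelf is on the floor beside the I-beam on its −y side. The gap between the bookshelf and the I-beam is 250 mm.

The bookshelf's nearest face is 250 mm from the I-beam's −y face.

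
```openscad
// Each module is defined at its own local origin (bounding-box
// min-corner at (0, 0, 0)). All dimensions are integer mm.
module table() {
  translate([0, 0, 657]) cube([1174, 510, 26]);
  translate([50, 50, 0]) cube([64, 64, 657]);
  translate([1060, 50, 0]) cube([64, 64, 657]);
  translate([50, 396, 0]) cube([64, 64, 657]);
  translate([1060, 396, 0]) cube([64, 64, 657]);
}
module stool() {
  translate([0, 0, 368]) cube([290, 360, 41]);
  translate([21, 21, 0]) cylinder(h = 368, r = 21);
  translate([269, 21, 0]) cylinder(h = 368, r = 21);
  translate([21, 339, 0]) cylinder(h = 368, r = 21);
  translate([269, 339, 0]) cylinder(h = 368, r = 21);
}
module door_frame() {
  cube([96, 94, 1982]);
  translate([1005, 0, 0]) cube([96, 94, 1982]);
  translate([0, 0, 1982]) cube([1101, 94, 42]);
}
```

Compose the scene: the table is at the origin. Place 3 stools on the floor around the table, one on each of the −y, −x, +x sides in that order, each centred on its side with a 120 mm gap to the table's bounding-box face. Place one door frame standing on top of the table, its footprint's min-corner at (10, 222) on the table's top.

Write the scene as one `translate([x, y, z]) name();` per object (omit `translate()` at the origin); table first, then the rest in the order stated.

table();
translate([442, -480, 0]) stool();
translate([-410, 75, 0]) stool();
translate([1294, 75, 0]) stool();
translate([10, 222, 683]) door_frame();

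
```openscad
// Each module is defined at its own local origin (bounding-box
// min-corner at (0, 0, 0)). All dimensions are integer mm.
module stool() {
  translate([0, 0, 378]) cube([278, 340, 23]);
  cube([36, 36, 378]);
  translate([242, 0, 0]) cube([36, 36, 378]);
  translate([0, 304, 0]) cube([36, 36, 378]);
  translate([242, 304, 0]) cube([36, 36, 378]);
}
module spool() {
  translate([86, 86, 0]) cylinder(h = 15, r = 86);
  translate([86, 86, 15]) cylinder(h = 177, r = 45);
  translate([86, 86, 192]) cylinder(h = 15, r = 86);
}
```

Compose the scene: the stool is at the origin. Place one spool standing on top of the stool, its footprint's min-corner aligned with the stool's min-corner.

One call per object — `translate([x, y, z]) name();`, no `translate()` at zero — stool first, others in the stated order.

stool();
translate([0, 0, 401]) spool();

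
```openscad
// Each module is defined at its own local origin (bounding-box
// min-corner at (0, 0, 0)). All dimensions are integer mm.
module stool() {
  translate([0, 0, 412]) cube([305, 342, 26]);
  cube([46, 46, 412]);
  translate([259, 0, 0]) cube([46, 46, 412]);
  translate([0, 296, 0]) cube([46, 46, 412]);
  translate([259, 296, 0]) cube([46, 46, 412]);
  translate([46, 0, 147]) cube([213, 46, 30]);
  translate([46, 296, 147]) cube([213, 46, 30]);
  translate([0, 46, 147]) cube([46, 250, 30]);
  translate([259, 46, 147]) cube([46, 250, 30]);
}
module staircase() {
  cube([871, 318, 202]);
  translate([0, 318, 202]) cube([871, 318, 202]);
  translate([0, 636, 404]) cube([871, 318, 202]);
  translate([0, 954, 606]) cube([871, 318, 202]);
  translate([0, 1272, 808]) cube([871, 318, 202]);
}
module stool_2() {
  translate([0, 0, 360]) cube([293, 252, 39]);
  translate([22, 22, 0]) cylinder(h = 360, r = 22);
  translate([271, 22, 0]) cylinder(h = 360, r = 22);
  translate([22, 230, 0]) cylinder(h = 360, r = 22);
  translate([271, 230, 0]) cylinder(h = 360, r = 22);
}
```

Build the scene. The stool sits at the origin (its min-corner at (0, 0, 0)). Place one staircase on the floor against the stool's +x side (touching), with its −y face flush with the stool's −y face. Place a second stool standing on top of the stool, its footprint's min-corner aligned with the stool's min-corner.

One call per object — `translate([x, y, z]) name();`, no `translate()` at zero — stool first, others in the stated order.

stool();
translate([305, 0, 0]) staircase();
translate([0, 0, 438]) stool_2();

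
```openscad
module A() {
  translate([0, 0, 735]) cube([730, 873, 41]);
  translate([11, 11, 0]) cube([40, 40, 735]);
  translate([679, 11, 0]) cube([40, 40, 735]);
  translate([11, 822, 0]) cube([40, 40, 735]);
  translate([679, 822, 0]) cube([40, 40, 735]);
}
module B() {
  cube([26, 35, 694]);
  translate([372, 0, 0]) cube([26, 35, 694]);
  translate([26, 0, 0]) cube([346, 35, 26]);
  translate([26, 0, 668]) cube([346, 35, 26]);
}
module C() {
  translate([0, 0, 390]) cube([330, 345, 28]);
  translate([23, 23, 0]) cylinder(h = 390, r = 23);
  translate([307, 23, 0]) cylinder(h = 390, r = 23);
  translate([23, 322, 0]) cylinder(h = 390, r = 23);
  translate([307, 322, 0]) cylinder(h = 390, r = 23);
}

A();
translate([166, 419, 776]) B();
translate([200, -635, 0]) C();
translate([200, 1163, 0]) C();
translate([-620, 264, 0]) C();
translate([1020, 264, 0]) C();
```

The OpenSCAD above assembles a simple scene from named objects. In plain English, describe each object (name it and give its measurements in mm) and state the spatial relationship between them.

A is a table with a 730×873 mm rectangular top, 41 mm thick, top surface at z = 776 mm, supported by four 40×40 mm square legs, each inset 11 mm from the nearest pair of top edges, running from the floor.

B is a rectangular picture frame lying in the x–z plane (depth along y). The opening is 346 mm wide (x) by 642 mm tall (z), surrounded by a border 26 mm wide on all four sides. The frame is 35 mm deep and is made of two full-height vertical stiles with two horizontal rails fitted between them.

C is a four-legged stool. The seat is 330×345 mm, 28 mm thick, top at z = 418 mm. It stands on four round legs, each 46 mm in diameter, from z = 0 to the seat underside, each leg's axis is inset half a diameter from the nearest pair of seat edges (so the leg's bounding box is flush with the corner).

The picture frame is on top of the table, centred. Four stools sit around the table at the −y, +y, −x, +x sides.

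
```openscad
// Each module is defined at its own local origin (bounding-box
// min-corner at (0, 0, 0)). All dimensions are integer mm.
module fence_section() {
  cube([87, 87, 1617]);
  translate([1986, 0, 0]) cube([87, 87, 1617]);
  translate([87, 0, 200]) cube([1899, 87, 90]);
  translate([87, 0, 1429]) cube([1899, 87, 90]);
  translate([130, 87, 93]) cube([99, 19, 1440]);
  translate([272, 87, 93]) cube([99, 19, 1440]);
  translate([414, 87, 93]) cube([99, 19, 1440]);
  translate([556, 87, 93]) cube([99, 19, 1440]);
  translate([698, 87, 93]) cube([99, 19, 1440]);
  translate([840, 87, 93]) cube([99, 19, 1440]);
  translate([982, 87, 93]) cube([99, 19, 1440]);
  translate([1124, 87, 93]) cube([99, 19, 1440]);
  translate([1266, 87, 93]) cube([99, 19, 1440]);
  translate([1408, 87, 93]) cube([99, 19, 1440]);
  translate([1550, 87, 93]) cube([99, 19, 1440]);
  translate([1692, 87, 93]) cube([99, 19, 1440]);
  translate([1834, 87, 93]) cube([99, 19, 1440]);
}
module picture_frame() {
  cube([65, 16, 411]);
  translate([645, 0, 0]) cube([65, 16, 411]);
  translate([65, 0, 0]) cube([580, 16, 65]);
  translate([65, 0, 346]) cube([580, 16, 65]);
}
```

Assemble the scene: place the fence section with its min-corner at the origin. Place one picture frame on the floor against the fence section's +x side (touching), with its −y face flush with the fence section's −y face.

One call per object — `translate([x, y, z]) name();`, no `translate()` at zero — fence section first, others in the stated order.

fence_section();
translate([2073, 0, 0]) picture_frame();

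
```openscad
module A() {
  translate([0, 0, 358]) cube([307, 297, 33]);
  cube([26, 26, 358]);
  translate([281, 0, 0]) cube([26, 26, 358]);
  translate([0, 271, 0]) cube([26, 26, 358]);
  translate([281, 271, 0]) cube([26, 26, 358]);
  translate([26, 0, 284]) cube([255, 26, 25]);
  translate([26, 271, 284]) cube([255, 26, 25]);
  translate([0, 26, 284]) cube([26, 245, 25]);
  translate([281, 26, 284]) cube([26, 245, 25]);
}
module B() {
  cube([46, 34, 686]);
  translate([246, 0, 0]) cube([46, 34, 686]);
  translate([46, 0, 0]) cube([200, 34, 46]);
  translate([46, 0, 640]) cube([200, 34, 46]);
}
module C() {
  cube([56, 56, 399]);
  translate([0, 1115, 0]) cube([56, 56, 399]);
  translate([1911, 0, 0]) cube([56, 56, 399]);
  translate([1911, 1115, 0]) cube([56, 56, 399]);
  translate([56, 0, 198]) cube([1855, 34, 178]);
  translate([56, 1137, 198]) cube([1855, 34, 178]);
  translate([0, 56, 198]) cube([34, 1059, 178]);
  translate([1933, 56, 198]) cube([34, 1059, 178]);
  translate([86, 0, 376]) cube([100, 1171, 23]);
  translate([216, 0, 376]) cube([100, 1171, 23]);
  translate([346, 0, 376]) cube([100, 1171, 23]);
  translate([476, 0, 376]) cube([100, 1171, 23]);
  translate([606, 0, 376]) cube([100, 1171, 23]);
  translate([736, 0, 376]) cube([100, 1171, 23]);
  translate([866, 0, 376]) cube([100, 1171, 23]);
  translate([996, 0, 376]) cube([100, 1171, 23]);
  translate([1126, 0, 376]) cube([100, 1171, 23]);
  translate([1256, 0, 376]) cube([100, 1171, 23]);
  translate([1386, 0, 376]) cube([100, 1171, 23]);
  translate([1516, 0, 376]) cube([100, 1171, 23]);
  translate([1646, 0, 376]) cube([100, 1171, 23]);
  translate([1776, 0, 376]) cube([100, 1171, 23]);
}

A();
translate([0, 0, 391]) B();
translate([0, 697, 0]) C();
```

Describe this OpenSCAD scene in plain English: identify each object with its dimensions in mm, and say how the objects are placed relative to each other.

A is a four-legged stool. The seat is a 307×297×33 mm slab whose top surface is at z = 391 mm; four square legs, each 26×26 mm in cross-section, run from the floor (z = 0) to the underside of the seat, each flush with a corner of the seat. Four stretchers, 26 mm wide and 25 mm tall, connect adjacent legs with their undersides at z = 284 mm, each running between the inner faces of the legs it joins and aligned with the legs' outer faces on the other axis.

B is a picture frame with a 200×594 mm rectangular opening (x by z) and a uniform 46 mm border on every side. Frame depth is 34 mm along y. It is built from two vertical stiles running the full outside height and two horizontal rails spanning the gap between the stiles.

C is a bed frame 1967 mm long (x) by 1171 mm wide (y). Four 56×56 mm corner posts, 399 mm tall, at the corners of the footprint. Four rails of 34 mm thickness and 178 mm height run between adjacent posts with their undersides at z = 198 mm, their outer faces flush with the outside of the frame (the two x-running rails run between the posts' inner faces; the two y-running rails run between the posts' inner faces). 14 slats, each 100 mm wide (x) and 23 mm thick, lie across the top of the two x-running rails, running the full 1171 mm width of the frame in y; the slats are evenly spaced along x between the inner faces of the end posts with equal gaps (rounded down to the nearest mm) at the −x end and between each pair — any rounding remainder accumulates at the +x end.

The picture frame is on top of the stool. The bed frame is on the floor beside the stool on its +y side.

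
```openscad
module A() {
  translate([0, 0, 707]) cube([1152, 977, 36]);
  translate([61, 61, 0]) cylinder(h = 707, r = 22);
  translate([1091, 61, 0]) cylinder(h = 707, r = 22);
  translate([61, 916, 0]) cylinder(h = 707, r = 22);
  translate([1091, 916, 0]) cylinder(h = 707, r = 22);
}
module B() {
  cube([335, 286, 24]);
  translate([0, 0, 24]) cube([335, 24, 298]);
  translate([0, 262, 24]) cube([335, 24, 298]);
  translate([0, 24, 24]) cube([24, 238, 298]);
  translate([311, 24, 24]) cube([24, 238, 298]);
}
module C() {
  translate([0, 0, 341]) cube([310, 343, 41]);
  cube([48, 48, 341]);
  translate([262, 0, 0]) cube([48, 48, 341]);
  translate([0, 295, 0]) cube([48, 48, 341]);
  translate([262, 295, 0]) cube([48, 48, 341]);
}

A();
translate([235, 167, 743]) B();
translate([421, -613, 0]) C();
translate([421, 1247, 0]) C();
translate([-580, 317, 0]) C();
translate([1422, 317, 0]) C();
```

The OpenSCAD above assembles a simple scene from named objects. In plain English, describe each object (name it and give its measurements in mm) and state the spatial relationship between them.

A is a table with a 1152×977 mm rectangular top, 36 mm thick, top surface at z = 743 mm, supported by four round legs of 44 mm diameter, each leg's bounding box inset 39 mm from the nearest pair of top edges, running from the floor.

B is an open storage box with external size 335×286×322 mm and wall thickness 24 mm (the base is also 24 mm thick). The base covers the whole footprint; the four walls stand on the base, with the y-facing walls full-width and the x-facing walls fitting between their inner faces.

C is a four-legged stool. The seat is a 310×343×41 mm slab whose top surface is at z = 382 mm; four square legs, each 48×48 mm in cross-section, run from the floor (z = 0) to the underside of the seat, each flush with a corner of the seat.

The open box is on top of the table. Four stools sit around the table at the −y, +y, −x, +x sides.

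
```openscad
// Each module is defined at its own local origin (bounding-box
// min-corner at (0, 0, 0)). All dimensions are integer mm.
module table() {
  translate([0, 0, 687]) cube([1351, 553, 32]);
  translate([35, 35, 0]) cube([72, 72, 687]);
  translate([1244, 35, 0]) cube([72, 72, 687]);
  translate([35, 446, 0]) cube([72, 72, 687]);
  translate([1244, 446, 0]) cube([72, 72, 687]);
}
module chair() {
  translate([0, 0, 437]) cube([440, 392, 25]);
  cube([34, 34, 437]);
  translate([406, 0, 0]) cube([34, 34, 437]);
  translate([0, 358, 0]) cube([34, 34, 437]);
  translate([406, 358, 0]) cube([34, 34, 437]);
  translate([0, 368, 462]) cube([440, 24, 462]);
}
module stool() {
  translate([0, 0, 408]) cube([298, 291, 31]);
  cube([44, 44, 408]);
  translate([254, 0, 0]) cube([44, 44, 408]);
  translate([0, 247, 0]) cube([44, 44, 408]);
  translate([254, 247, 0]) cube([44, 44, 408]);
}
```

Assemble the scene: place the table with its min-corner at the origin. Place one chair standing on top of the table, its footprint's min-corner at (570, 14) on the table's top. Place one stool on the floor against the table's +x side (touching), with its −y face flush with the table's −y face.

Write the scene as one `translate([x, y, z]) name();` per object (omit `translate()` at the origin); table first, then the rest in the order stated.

table();
translate([570, 14, 719]) chair();
translate([1351, 0, 0]) stool();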